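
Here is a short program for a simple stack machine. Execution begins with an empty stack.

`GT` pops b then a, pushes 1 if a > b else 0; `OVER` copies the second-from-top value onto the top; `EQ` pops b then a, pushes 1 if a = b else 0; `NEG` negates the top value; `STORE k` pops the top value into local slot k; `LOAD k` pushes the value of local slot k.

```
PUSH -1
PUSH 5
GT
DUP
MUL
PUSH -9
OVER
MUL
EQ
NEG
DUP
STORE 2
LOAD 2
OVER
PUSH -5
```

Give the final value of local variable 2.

PUSH -1  [-1]
PUSH 5   [-1, 5]
GT       [0]
DUP      [0, 0]
MUL      [0]
PUSH -9  [0, -9]
OVER     [0, -9, 0]
MUL      [0, 0]
EQ       [1]
NEG      [-1]
DUP      [-1, -1]
STORE 2  [-1]
LOAD 2   [-1, -1]
OVER     [-1, -1, -1]
PUSH -5  [-1, -1, -1, -5]

-1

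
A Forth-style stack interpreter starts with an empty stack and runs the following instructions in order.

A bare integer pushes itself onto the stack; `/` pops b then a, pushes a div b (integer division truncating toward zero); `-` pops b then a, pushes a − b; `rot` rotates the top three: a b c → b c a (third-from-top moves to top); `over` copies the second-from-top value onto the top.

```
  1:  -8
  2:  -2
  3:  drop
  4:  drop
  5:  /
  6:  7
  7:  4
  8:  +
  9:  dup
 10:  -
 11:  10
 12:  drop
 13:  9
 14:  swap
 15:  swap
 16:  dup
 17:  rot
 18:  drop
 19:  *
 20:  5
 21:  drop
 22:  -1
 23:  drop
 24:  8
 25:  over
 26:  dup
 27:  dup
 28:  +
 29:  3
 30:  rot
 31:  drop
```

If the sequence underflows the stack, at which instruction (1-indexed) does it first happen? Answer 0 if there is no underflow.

-8    -8
-2    -8 -2
drop  -8
drop  (empty)
/  — needs 2 operands, stack has 0 → underflow

5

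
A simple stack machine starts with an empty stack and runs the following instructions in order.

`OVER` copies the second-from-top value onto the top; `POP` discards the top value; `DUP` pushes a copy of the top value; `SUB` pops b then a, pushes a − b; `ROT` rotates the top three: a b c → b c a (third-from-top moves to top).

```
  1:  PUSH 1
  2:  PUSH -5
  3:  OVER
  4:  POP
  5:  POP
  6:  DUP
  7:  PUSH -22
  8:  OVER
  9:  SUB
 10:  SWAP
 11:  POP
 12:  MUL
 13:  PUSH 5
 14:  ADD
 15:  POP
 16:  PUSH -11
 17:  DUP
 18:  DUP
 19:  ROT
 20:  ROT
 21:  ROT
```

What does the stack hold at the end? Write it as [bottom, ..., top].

[-11, -11, -11]

PUSH 1   : 1
PUSH -5  : 1 -5
OVER     : 1 -5 1
POP      : 1 -5
POP      : 1
DUP      : 1 1
PUSH -22 : 1 1 -22
OVER     : 1 1 -22 1
SUB      : 1 1 -23
SWAP     : 1 -23 1
POP      : 1 -23
MUL      : -23
PUSH 5   : -23 5
ADD      : -18
POP      : (empty)
PUSH -11 : -11
DUP      : -11 -11
DUP      : -11 -11 -11
ROT      : -11 -11 -11
ROT      : -11 -11 -11
ROT      : -11 -11 -11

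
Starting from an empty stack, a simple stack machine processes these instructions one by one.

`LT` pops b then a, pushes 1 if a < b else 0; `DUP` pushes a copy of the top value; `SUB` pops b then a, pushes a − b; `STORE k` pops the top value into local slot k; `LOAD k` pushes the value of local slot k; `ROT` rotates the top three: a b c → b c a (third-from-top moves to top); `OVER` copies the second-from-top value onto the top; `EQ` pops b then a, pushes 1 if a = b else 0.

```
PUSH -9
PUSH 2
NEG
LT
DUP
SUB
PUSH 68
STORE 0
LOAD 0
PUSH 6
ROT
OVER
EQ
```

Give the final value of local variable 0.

68

PUSH -9 : -9
PUSH 2  : -9 2
NEG     : -9 -2
LT      : 1
DUP     : 1 1
SUB     : 0
PUSH 68 : 0 68
STORE 0 : 0
LOAD 0  : 0 68
PUSH 6  : 0 68 6
ROT     : 68 6 0
OVER    : 68 6 0 6
EQ      : 68 6 0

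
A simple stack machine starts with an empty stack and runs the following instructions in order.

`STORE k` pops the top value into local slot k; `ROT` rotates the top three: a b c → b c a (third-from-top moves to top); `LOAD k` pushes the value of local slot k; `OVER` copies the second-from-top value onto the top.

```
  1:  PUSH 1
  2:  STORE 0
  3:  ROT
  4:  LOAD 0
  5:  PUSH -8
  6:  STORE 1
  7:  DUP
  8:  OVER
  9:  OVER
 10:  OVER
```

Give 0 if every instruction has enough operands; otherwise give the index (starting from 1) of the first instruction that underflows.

3

PUSH 1  -> [1]
STORE 0 -> []
ROT  — needs 3 operands, stack has 0 → underflow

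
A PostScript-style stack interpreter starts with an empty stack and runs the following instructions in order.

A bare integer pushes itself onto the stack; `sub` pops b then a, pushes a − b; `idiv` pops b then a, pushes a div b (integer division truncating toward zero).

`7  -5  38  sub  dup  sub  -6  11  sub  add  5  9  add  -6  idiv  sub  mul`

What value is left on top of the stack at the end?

-105

7    : [7]
-5   : [7, -5]
38   : [7, -5, 38]
sub  : [7, -43]
dup  : [7, -43, -43]
sub  : [7, 0]
-6   : [7, 0, -6]
11   : [7, 0, -6, 11]
sub  : [7, 0, -17]
add  : [7, -17]
5    : [7, -17, 5]
9    : [7, -17, 5, 9]
add  : [7, -17, 14]
-6   : [7, -17, 14, -6]
idiv : [7, -17, -2]
sub  : [7, -15]
mul  : [-105]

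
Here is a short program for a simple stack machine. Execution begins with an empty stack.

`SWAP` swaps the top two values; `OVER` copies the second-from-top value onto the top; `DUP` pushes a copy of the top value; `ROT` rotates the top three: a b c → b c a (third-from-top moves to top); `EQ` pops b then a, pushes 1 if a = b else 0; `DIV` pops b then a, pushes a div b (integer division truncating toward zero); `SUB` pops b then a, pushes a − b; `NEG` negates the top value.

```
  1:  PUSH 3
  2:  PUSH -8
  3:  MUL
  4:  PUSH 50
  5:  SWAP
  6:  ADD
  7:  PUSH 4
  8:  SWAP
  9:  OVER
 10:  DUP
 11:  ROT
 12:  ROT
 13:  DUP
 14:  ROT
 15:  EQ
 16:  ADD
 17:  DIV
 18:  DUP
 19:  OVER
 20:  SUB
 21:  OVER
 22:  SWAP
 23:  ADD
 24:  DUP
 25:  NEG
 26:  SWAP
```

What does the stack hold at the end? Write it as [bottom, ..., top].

[4, 1, -1, 1]

PUSH 3  → 3
PUSH -8 → 3 -8
MUL     → -24
PUSH 50 → -24 50
SWAP    → 50 -24
ADD     → 26
PUSH 4  → 26 4
SWAP    → 4 26
OVER    → 4 26 4
DUP     → 4 26 4 4
ROT     → 4 4 4 26
ROT     → 4 4 26 4
DUP     → 4 4 26 4 4
ROT     → 4 4 4 4 26
EQ      → 4 4 4 0
ADD     → 4 4 4
DIV     → 4 1
DUP     → 4 1 1
OVER    → 4 1 1 1
SUB     → 4 1 0
OVER    → 4 1 0 1
SWAP    → 4 1 1 0
ADD     → 4 1 1
DUP     → 4 1 1 1
NEG     → 4 1 1 -1
SWAP    → 4 1 -1 1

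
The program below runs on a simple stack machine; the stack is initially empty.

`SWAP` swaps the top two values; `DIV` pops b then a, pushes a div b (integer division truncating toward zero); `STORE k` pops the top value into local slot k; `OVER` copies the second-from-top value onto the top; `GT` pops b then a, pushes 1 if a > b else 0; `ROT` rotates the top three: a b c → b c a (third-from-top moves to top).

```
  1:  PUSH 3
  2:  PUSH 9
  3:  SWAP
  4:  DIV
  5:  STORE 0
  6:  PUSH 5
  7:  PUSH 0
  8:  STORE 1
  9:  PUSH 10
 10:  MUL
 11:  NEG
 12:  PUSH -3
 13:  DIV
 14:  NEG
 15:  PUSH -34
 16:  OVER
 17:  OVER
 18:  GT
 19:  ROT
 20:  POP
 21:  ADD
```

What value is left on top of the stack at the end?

PUSH 3   → 3
PUSH 9   → 3 9
SWAP     → 9 3
DIV      → 3
STORE 0  → (empty)
PUSH 5   → 5
PUSH 0   → 5 0
STORE 1  → 5
PUSH 10  → 5 10
MUL      → 50
NEG      → -50
PUSH -3  → -50 -3
DIV      → 16
NEG      → -16
PUSH -34 → -16 -34
OVER     → -16 -34 -16
OVER     → -16 -34 -16 -34
GT       → -16 -34 1
ROT      → -34 1 -16
POP      → -34 1
ADD      → -33

-33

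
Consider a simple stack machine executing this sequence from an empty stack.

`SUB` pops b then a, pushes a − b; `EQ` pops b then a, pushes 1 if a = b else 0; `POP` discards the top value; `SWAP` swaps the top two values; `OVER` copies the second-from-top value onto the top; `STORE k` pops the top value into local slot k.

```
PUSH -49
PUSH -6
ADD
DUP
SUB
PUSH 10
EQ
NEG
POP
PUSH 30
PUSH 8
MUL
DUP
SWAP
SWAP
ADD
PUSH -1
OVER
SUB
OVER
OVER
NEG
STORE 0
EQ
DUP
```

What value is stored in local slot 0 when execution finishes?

481

PUSH -49 → -49
PUSH -6  → -49 -6
ADD      → -55
DUP      → -55 -55
SUB      → 0
PUSH 10  → 0 10
EQ       → 0
NEG      → 0
POP      → (empty)
PUSH 30  → 30
PUSH 8   → 30 8
MUL      → 240
DUP      → 240 240
SWAP     → 240 240
SWAP     → 240 240
ADD      → 480
PUSH -1  → 480 -1
OVER     → 480 -1 480
SUB      → 480 -481
OVER     → 480 -481 480
OVER     → 480 -481 480 -481
NEG      → 480 -481 480 481
STORE 0  → 480 -481 480
EQ       → 480 0
DUP      → 480 0 0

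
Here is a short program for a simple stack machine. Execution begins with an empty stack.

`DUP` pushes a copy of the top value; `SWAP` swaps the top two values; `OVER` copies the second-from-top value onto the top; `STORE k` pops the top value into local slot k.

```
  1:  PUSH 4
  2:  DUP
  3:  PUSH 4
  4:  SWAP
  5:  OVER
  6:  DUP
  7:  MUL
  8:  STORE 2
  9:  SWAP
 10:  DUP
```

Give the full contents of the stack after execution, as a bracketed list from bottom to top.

[4, 4, 4, 4]

PUSH 4   4
DUP      4 4
PUSH 4   4 4 4
SWAP     4 4 4
OVER     4 4 4 4
DUP      4 4 4 4 4
MUL      4 4 4 16
STORE 2  4 4 4
SWAP     4 4 4
DUP      4 4 4 4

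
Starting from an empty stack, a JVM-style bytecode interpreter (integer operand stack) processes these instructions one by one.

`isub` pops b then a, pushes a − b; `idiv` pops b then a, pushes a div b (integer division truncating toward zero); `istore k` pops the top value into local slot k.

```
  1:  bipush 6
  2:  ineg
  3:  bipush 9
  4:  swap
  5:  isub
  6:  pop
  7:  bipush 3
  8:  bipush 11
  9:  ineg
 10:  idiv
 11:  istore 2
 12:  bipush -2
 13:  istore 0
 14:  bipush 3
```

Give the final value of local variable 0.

bipush 6  → 6
ineg      → -6
bipush 9  → -6 9
swap      → 9 -6
isub      → 15
pop       → (empty)
bipush 3  → 3
bipush 11 → 3 11
ineg      → 3 -11
idiv      → 0
istore 2  → (empty)
bipush -2 → -2
istore 0  → (empty)
bipush 3  → 3

-2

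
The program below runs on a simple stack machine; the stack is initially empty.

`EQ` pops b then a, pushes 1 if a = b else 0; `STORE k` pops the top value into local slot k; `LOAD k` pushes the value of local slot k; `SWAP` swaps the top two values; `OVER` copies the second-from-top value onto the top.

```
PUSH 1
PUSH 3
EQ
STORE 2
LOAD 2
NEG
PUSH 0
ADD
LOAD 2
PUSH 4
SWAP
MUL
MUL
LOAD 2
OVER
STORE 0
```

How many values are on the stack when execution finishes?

PUSH 1   1
PUSH 3   1 3
EQ       0
STORE 2  (empty)
LOAD 2   0
NEG      0
PUSH 0   0 0
ADD      0
LOAD 2   0 0
PUSH 4   0 0 4
SWAP     0 4 0
MUL      0 0
MUL      0
LOAD 2   0 0
OVER     0 0 0
STORE 0  0 0

2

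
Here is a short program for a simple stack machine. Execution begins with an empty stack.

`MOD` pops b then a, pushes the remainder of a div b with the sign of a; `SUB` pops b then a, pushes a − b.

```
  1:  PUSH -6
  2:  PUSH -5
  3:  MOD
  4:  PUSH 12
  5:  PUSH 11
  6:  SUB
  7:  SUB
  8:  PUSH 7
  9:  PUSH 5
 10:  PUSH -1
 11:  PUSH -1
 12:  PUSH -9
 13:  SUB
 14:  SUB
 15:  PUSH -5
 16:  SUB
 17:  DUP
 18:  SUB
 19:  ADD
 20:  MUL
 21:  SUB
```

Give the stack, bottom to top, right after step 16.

[-2, 7, 5, -4]

PUSH -6 -> [-6]
PUSH -5 -> [-6, -5]
MOD     -> [-1]
PUSH 12 -> [-1, 12]
PUSH 11 -> [-1, 12, 11]
SUB     -> [-1, 1]
SUB     -> [-2]
PUSH 7  -> [-2, 7]
PUSH 5  -> [-2, 7, 5]
PUSH -1 -> [-2, 7, 5, -1]
PUSH -1 -> [-2, 7, 5, -1, -1]
PUSH -9 -> [-2, 7, 5, -1, -1, -9]
SUB     -> [-2, 7, 5, -1, 8]
SUB     -> [-2, 7, 5, -9]
PUSH -5 -> [-2, 7, 5, -9, -5]
SUB     -> [-2, 7, 5, -4]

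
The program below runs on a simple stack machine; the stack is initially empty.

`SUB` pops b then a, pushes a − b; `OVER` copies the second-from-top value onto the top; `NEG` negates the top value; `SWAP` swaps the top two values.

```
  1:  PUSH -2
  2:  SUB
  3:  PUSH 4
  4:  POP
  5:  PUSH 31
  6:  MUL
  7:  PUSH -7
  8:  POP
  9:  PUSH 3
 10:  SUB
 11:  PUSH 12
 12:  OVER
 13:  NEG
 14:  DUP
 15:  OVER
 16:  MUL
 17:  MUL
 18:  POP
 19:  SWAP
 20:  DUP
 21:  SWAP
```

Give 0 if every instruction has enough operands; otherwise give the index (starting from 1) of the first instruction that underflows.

PUSH -2 → -2
SUB  — needs 2 operands, stack has 1 → underflow

2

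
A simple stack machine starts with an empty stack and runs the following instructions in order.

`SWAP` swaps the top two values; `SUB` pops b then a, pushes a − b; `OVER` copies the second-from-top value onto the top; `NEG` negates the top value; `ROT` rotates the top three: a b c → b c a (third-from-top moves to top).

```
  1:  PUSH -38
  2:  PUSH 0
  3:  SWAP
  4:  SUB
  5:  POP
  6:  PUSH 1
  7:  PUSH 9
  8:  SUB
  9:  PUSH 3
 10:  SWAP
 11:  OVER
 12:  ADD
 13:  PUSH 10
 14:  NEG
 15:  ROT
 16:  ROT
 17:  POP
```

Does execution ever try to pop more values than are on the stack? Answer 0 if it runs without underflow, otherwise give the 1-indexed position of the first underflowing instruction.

0

PUSH -38 -> -38
PUSH 0   -> -38 0
SWAP     -> 0 -38
SUB      -> 38
POP      -> (empty)
PUSH 1   -> 1
PUSH 9   -> 1 9
SUB      -> -8
PUSH 3   -> -8 3
SWAP     -> 3 -8
OVER     -> 3 -8 3
ADD      -> 3 -5
PUSH 10  -> 3 -5 10
NEG      -> 3 -5 -10
ROT      -> -5 -10 3
ROT      -> -10 3 -5
POP      -> -10 3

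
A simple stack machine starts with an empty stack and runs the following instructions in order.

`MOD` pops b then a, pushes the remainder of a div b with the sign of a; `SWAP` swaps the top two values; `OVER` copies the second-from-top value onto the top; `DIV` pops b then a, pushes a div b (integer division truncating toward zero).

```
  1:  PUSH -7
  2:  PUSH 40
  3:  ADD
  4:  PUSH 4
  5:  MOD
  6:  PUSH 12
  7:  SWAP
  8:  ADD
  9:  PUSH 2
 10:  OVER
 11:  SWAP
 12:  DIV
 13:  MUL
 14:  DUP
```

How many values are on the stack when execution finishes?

PUSH -7 : [-7]
PUSH 40 : [-7, 40]
ADD     : [33]
PUSH 4  : [33, 4]
MOD     : [1]
PUSH 12 : [1, 12]
SWAP    : [12, 1]
ADD     : [13]
PUSH 2  : [13, 2]
OVER    : [13, 2, 13]
SWAP    : [13, 13, 2]
DIV     : [13, 6]
MUL     : [78]
DUP     : [78, 78]

2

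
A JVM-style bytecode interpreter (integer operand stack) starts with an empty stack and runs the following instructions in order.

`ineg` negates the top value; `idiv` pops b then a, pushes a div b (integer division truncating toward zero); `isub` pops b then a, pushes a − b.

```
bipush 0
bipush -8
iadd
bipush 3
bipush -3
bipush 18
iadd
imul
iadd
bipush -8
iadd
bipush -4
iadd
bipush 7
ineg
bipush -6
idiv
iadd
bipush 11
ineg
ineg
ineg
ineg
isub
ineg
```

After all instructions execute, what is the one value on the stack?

-15

bipush 0  → 0
bipush -8 → 0 -8
iadd      → -8
bipush 3  → -8 3
bipush -3 → -8 3 -3
bipush 18 → -8 3 -3 18
iadd      → -8 3 15
imul      → -8 45
iadd      → 37
bipush -8 → 37 -8
iadd      → 29
bipush -4 → 29 -4
iadd      → 25
bipush 7  → 25 7
ineg      → 25 -7
bipush -6 → 25 -7 -6
idiv      → 25 1
iadd      → 26
bipush 11 → 26 11
ineg      → 26 -11
ineg      → 26 11
ineg      → 26 -11
ineg      → 26 11
isub      → 15
ineg      → -15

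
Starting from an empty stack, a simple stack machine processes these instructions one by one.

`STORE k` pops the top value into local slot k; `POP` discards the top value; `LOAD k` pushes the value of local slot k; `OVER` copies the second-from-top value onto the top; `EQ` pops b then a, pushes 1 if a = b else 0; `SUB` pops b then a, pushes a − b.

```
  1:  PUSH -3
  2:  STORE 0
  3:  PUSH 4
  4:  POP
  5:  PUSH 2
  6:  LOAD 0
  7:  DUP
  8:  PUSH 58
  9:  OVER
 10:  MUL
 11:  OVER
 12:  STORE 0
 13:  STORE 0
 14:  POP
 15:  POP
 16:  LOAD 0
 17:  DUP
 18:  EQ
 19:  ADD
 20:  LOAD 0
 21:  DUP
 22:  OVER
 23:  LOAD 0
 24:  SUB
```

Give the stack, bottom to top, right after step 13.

PUSH -3  [-3]
STORE 0  []
PUSH 4   [4]
POP      []
PUSH 2   [2]
LOAD 0   [2, -3]
DUP      [2, -3, -3]
PUSH 58  [2, -3, -3, 58]
OVER     [2, -3, -3, 58, -3]
MUL      [2, -3, -3, -174]
OVER     [2, -3, -3, -174, -3]
STORE 0  [2, -3, -3, -174]
STORE 0  [2, -3, -3]

[2, -3, -3]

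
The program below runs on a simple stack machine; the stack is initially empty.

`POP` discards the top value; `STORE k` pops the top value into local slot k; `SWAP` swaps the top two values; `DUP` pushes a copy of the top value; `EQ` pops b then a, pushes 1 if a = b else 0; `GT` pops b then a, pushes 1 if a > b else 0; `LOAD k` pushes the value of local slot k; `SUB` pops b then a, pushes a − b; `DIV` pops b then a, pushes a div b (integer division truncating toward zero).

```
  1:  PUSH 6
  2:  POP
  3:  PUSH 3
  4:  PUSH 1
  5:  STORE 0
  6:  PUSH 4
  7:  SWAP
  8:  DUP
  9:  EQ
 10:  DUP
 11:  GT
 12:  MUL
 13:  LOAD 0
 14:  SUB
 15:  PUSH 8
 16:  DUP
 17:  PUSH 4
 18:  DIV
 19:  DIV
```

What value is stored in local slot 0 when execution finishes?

PUSH 6  -> 6
POP     -> (empty)
PUSH 3  -> 3
PUSH 1  -> 3 1
STORE 0 -> 3
PUSH 4  -> 3 4
SWAP    -> 4 3
DUP     -> 4 3 3
EQ      -> 4 1
DUP     -> 4 1 1
GT      -> 4 0
MUL     -> 0
LOAD 0  -> 0 1
SUB     -> -1
PUSH 8  -> -1 8
DUP     -> -1 8 8
PUSH 4  -> -1 8 8 4
DIV     -> -1 8 2
DIV     -> -1 4

1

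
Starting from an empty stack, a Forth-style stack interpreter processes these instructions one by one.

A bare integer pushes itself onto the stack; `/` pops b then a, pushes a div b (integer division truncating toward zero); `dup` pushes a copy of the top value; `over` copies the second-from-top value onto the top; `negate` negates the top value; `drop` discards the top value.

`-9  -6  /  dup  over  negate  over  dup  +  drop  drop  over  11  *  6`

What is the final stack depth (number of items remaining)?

4

-9     -> [-9]
-6     -> [-9, -6]
/      -> [1]
dup    -> [1, 1]
over   -> [1, 1, 1]
negate -> [1, 1, -1]
over   -> [1, 1, -1, 1]
dup    -> [1, 1, -1, 1, 1]
+      -> [1, 1, -1, 2]
drop   -> [1, 1, -1]
drop   -> [1, 1]
over   -> [1, 1, 1]
11     -> [1, 1, 1, 11]
*      -> [1, 1, 11]
6      -> [1, 1, 11, 6]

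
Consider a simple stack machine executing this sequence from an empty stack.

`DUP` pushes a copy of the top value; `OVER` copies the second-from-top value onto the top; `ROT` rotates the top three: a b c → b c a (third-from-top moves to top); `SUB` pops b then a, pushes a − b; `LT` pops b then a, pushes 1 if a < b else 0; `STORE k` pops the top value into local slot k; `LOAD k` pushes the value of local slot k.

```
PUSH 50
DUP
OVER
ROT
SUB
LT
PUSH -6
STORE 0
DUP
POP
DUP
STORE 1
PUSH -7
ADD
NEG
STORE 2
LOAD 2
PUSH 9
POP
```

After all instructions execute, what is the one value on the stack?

7

PUSH 50  [50]
DUP      [50, 50]
OVER     [50, 50, 50]
ROT      [50, 50, 50]
SUB      [50, 0]
LT       [0]
PUSH -6  [0, -6]
STORE 0  [0]
DUP      [0, 0]
POP      [0]
DUP      [0, 0]
STORE 1  [0]
PUSH -7  [0, -7]
ADD      [-7]
NEG      [7]
STORE 2  []
LOAD 2   [7]
PUSH 9   [7, 9]
POP      [7]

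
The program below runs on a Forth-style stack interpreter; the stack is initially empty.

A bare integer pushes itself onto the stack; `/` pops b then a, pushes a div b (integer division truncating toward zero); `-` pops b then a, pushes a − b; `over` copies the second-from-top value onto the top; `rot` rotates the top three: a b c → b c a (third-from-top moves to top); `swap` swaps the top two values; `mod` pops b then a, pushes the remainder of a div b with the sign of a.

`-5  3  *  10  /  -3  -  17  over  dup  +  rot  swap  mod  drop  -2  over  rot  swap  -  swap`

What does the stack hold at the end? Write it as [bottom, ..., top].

[0, -2]

-5    [-5]
3     [-5, 3]
*     [-15]
10    [-15, 10]
/     [-1]
-3    [-1, -3]
-     [2]
17    [2, 17]
over  [2, 17, 2]
dup   [2, 17, 2, 2]
+     [2, 17, 4]
rot   [17, 4, 2]
swap  [17, 2, 4]
mod   [17, 2]
drop  [17]
-2    [17, -2]
over  [17, -2, 17]
rot   [-2, 17, 17]
swap  [-2, 17, 17]
-     [-2, 0]
swap  [0, -2]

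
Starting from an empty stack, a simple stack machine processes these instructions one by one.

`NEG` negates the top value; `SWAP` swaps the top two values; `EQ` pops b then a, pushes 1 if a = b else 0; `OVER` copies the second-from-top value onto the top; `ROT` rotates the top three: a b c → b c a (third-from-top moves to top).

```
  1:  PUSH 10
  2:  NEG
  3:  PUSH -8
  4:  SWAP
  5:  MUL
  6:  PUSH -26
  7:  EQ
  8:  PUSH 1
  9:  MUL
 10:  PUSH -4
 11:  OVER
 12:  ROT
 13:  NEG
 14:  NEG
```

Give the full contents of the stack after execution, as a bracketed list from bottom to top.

[-4, 0, 0]

PUSH 10   [10]
NEG       [-10]
PUSH -8   [-10, -8]
SWAP      [-8, -10]
MUL       [80]
PUSH -26  [80, -26]
EQ        [0]
PUSH 1    [0, 1]
MUL       [0]
PUSH -4   [0, -4]
OVER      [0, -4, 0]
ROT       [-4, 0, 0]
NEG       [-4, 0, 0]
NEG       [-4, 0, 0]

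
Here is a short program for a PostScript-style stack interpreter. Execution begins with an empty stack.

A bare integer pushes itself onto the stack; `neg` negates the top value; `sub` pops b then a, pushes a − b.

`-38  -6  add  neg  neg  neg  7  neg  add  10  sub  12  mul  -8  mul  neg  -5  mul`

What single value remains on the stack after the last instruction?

-12960

-38  [-38]
-6   [-38, -6]
add  [-44]
neg  [44]
neg  [-44]
neg  [44]
7    [44, 7]
neg  [44, -7]
add  [37]
10   [37, 10]
sub  [27]
12   [27, 12]
mul  [324]
-8   [324, -8]
mul  [-2592]
neg  [2592]
-5   [2592, -5]
mul  [-12960]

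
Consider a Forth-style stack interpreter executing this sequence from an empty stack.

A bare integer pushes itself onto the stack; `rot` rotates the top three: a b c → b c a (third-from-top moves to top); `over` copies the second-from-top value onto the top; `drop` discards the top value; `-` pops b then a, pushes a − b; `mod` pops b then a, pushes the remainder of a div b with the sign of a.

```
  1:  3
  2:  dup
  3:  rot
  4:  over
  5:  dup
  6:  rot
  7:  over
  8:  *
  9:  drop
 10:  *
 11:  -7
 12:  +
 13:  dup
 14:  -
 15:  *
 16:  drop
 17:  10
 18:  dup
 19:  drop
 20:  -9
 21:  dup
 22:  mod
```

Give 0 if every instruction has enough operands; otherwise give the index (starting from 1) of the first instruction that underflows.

3

3    3
dup  3 3
rot  — needs 3 operands, stack has 2 → underflow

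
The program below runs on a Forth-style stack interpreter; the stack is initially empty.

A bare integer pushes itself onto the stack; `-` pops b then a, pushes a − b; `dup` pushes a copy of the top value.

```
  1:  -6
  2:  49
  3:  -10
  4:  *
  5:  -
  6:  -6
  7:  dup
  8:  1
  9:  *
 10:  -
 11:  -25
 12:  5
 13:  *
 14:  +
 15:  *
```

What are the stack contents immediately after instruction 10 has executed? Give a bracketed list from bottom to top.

-6  → [-6]
49  → [-6, 49]
-10 → [-6, 49, -10]
*   → [-6, -490]
-   → [484]
-6  → [484, -6]
dup → [484, -6, -6]
1   → [484, -6, -6, 1]
*   → [484, -6, -6]
-   → [484, 0]

[484, 0]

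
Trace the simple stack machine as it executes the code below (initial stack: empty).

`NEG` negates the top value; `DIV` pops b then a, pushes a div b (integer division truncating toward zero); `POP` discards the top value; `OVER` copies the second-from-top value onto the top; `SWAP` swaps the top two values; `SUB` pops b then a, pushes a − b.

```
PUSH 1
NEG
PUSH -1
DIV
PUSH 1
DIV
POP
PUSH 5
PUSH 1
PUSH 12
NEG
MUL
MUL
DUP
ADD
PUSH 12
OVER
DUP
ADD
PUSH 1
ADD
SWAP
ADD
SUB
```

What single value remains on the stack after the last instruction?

107

PUSH 1   [1]
NEG      [-1]
PUSH -1  [-1, -1]
DIV      [1]
PUSH 1   [1, 1]
DIV      [1]
POP      []
PUSH 5   [5]
PUSH 1   [5, 1]
PUSH 12  [5, 1, 12]
NEG      [5, 1, -12]
MUL      [5, -12]
MUL      [-60]
DUP      [-60, -60]
ADD      [-120]
PUSH 12  [-120, 12]
OVER     [-120, 12, -120]
DUP      [-120, 12, -120, -120]
ADD      [-120, 12, -240]
PUSH 1   [-120, 12, -240, 1]
ADD      [-120, 12, -239]
SWAP     [-120, -239, 12]
ADD      [-120, -227]
SUB      [107]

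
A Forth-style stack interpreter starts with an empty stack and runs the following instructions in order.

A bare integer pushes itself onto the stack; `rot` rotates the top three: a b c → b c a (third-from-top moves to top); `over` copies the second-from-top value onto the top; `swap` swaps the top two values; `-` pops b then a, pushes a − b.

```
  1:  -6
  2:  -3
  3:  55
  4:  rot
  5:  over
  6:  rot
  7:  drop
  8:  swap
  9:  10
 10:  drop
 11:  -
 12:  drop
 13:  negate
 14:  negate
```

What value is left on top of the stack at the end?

-3

-6     : -6
-3     : -6 -3
55     : -6 -3 55
rot    : -3 55 -6
over   : -3 55 -6 55
rot    : -3 -6 55 55
drop   : -3 -6 55
swap   : -3 55 -6
10     : -3 55 -6 10
drop   : -3 55 -6
-      : -3 61
drop   : -3
negate : 3
negate : -3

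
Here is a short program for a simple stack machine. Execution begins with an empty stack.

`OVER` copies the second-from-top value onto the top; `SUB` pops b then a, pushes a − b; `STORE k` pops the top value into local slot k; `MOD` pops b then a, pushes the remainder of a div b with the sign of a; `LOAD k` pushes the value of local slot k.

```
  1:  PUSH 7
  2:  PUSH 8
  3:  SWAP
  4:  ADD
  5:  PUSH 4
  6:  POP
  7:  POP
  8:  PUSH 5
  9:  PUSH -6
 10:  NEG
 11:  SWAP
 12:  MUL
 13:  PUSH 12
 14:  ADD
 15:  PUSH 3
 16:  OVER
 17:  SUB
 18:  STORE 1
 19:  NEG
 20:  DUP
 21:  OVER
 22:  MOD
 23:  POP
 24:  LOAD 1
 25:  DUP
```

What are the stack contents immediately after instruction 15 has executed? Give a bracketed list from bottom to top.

PUSH 7   [7]
PUSH 8   [7, 8]
SWAP     [8, 7]
ADD      [15]
PUSH 4   [15, 4]
POP      [15]
POP      []
PUSH 5   [5]
PUSH -6  [5, -6]
NEG      [5, 6]
SWAP     [6, 5]
MUL      [30]
PUSH 12  [30, 12]
ADD      [42]
PUSH 3   [42, 3]

[42, 3]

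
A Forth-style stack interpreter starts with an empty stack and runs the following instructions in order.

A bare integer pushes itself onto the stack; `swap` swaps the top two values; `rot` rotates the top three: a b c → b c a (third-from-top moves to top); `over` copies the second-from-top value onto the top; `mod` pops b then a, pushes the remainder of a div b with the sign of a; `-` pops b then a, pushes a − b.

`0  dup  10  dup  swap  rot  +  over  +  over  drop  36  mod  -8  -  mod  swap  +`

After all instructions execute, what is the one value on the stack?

0    → [0]
dup  → [0, 0]
10   → [0, 0, 10]
dup  → [0, 0, 10, 10]
swap → [0, 0, 10, 10]
rot  → [0, 10, 10, 0]
+    → [0, 10, 10]
over → [0, 10, 10, 10]
+    → [0, 10, 20]
over → [0, 10, 20, 10]
drop → [0, 10, 20]
36   → [0, 10, 20, 36]
mod  → [0, 10, 20]
-8   → [0, 10, 20, -8]
-    → [0, 10, 28]
mod  → [0, 10]
swap → [10, 0]
+    → [10]

10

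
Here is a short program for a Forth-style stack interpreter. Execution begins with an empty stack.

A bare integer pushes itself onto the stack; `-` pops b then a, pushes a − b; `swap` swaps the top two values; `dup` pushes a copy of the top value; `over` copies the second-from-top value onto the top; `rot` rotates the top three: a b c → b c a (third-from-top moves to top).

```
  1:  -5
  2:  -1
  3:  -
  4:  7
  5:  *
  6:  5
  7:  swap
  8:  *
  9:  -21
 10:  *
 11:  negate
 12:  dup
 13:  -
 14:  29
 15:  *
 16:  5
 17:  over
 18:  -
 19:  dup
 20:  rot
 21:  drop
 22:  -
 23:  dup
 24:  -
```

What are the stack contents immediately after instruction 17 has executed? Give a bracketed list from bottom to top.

-5      -5
-1      -5 -1
-       -4
7       -4 7
*       -28
5       -28 5
swap    5 -28
*       -140
-21     -140 -21
*       2940
negate  -2940
dup     -2940 -2940
-       0
29      0 29
*       0
5       0 5
over    0 5 0

[0, 5, 0]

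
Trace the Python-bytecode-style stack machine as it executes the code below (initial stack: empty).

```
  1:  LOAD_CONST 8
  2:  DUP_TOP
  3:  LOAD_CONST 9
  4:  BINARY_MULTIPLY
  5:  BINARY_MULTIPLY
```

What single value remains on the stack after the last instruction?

LOAD_CONST 8     [8]
DUP_TOP          [8, 8]
LOAD_CONST 9     [8, 8, 9]
BINARY_MULTIPLY  [8, 72]
BINARY_MULTIPLY  [576]

576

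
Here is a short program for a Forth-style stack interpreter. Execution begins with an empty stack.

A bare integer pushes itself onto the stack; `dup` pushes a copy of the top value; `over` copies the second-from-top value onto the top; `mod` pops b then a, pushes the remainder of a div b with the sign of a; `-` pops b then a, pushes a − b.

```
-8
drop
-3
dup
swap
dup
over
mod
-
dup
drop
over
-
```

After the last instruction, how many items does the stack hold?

2

-8   : [-8]
drop : []
-3   : [-3]
dup  : [-3, -3]
swap : [-3, -3]
dup  : [-3, -3, -3]
over : [-3, -3, -3, -3]
mod  : [-3, -3, 0]
-    : [-3, -3]
dup  : [-3, -3, -3]
drop : [-3, -3]
over : [-3, -3, -3]
-    : [-3, 0]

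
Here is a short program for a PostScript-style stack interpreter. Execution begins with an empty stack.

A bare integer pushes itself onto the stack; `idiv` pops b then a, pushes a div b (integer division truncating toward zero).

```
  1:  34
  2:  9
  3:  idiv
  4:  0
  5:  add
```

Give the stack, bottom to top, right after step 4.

[3, 0]

34   : 34
9    : 34 9
idiv : 3
0    : 3 0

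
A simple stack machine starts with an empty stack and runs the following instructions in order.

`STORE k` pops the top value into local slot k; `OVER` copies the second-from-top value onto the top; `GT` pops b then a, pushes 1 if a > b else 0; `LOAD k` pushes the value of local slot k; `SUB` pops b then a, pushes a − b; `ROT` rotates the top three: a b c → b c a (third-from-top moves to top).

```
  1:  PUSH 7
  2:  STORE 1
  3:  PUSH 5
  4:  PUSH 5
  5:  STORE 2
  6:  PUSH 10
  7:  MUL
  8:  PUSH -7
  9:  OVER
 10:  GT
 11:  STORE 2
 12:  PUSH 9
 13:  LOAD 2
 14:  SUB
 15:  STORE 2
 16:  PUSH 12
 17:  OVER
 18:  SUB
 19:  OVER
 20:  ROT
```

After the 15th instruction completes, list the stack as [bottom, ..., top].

PUSH 7  : 7
STORE 1 : (empty)
PUSH 5  : 5
PUSH 5  : 5 5
STORE 2 : 5
PUSH 10 : 5 10
MUL     : 50
PUSH -7 : 50 -7
OVER    : 50 -7 50
GT      : 50 0
STORE 2 : 50
PUSH 9  : 50 9
LOAD 2  : 50 9 0
SUB     : 50 9
STORE 2 : 50

[50]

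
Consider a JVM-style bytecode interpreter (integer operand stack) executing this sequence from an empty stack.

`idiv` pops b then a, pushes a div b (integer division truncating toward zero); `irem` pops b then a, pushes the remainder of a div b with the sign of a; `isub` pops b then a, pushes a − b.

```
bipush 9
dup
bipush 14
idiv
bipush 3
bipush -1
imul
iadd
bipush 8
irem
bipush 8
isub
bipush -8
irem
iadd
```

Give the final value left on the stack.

6

bipush 9   9
dup        9 9
bipush 14  9 9 14
idiv       9 0
bipush 3   9 0 3
bipush -1  9 0 3 -1
imul       9 0 -3
iadd       9 -3
bipush 8   9 -3 8
irem       9 -3
bipush 8   9 -3 8
isub       9 -11
bipush -8  9 -11 -8
irem       9 -3
iadd       6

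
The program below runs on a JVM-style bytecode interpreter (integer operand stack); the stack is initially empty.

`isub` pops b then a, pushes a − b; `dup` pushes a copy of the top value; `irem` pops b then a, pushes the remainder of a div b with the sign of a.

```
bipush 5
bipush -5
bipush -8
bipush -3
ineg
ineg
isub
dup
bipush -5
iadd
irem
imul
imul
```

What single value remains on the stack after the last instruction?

125

bipush 5  -> 5
bipush -5 -> 5 -5
bipush -8 -> 5 -5 -8
bipush -3 -> 5 -5 -8 -3
ineg      -> 5 -5 -8 3
ineg      -> 5 -5 -8 -3
isub      -> 5 -5 -5
dup       -> 5 -5 -5 -5
bipush -5 -> 5 -5 -5 -5 -5
iadd      -> 5 -5 -5 -10
irem      -> 5 -5 -5
imul      -> 5 25
imul      -> 125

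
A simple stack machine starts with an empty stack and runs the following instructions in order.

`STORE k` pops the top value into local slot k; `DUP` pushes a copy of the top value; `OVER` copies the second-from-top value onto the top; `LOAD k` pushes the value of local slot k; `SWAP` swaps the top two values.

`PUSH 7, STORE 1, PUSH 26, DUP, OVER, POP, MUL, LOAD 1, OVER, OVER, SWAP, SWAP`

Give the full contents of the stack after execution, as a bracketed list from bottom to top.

PUSH 7  -> 7
STORE 1 -> (empty)
PUSH 26 -> 26
DUP     -> 26 26
OVER    -> 26 26 26
POP     -> 26 26
MUL     -> 676
LOAD 1  -> 676 7
OVER    -> 676 7 676
OVER    -> 676 7 676 7
SWAP    -> 676 7 7 676
SWAP    -> 676 7 676 7

[676, 7, 676, 7]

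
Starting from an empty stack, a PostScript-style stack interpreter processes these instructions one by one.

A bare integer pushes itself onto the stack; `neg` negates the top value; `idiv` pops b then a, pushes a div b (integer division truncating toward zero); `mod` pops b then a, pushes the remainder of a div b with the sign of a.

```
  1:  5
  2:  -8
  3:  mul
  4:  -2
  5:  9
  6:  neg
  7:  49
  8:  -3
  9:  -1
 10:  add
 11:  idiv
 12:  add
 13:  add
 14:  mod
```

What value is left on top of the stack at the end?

-17

5    -> [5]
-8   -> [5, -8]
mul  -> [-40]
-2   -> [-40, -2]
9    -> [-40, -2, 9]
neg  -> [-40, -2, -9]
49   -> [-40, -2, -9, 49]
-3   -> [-40, -2, -9, 49, -3]
-1   -> [-40, -2, -9, 49, -3, -1]
add  -> [-40, -2, -9, 49, -4]
idiv -> [-40, -2, -9, -12]
add  -> [-40, -2, -21]
add  -> [-40, -23]
mod  -> [-17]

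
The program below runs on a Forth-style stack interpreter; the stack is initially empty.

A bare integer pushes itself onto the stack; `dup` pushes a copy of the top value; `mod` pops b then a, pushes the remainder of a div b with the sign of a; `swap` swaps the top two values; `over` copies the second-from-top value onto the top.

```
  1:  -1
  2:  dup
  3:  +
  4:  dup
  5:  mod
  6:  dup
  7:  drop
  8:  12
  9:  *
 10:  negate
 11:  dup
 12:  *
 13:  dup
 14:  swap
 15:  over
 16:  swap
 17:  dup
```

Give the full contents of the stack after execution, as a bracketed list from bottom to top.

-1     : [-1]
dup    : [-1, -1]
+      : [-2]
dup    : [-2, -2]
mod    : [0]
dup    : [0, 0]
drop   : [0]
12     : [0, 12]
*      : [0]
negate : [0]
dup    : [0, 0]
*      : [0]
dup    : [0, 0]
swap   : [0, 0]
over   : [0, 0, 0]
swap   : [0, 0, 0]
dup    : [0, 0, 0, 0]

[0, 0, 0, 0]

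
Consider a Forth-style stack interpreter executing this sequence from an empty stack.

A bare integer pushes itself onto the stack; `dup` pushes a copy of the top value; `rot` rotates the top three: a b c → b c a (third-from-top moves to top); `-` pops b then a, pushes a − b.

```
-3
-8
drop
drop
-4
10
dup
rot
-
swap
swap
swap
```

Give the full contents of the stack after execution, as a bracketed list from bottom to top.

-3   → -3
-8   → -3 -8
drop → -3
drop → (empty)
-4   → -4
10   → -4 10
dup  → -4 10 10
rot  → 10 10 -4
-    → 10 14
swap → 14 10
swap → 10 14
swap → 14 10

[14, 10]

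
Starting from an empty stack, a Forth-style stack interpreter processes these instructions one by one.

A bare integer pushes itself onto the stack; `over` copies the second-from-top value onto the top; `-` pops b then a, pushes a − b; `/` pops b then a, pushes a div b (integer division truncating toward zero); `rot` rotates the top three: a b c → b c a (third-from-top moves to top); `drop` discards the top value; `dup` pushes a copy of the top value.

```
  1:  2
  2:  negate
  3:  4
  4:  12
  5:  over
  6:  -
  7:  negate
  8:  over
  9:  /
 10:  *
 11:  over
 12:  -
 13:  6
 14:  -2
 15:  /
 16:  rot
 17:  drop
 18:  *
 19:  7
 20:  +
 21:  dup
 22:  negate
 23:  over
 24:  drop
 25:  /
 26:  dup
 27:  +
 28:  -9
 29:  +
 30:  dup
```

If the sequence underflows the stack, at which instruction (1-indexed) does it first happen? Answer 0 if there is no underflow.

0

2      → [2]
negate → [-2]
4      → [-2, 4]
12     → [-2, 4, 12]
over   → [-2, 4, 12, 4]
-      → [-2, 4, 8]
negate → [-2, 4, -8]
over   → [-2, 4, -8, 4]
/      → [-2, 4, -2]
*      → [-2, -8]
over   → [-2, -8, -2]
-      → [-2, -6]
6      → [-2, -6, 6]
-2     → [-2, -6, 6, -2]
/      → [-2, -6, -3]
rot    → [-6, -3, -2]
drop   → [-6, -3]
*      → [18]
7      → [18, 7]
+      → [25]
dup    → [25, 25]
negate → [25, -25]
over   → [25, -25, 25]
drop   → [25, -25]
/      → [-1]
dup    → [-1, -1]
+      → [-2]
-9     → [-2, -9]
+      → [-11]
dup    → [-11, -11]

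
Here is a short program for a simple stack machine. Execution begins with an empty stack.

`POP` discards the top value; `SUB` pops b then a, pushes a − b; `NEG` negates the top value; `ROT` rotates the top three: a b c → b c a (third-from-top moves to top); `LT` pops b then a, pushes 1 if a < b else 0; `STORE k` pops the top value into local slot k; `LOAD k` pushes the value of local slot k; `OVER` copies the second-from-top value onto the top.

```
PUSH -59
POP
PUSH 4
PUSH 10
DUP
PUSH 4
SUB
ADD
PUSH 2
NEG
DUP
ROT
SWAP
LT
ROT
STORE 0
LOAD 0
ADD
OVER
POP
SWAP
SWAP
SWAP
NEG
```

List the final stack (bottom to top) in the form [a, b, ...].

[4, 2]

PUSH -59 -> -59
POP      -> (empty)
PUSH 4   -> 4
PUSH 10  -> 4 10
DUP      -> 4 10 10
PUSH 4   -> 4 10 10 4
SUB      -> 4 10 6
ADD      -> 4 16
PUSH 2   -> 4 16 2
NEG      -> 4 16 -2
DUP      -> 4 16 -2 -2
ROT      -> 4 -2 -2 16
SWAP     -> 4 -2 16 -2
LT       -> 4 -2 0
ROT      -> -2 0 4
STORE 0  -> -2 0
LOAD 0   -> -2 0 4
ADD      -> -2 4
OVER     -> -2 4 -2
POP      -> -2 4
SWAP     -> 4 -2
SWAP     -> -2 4
SWAP     -> 4 -2
NEG      -> 4 2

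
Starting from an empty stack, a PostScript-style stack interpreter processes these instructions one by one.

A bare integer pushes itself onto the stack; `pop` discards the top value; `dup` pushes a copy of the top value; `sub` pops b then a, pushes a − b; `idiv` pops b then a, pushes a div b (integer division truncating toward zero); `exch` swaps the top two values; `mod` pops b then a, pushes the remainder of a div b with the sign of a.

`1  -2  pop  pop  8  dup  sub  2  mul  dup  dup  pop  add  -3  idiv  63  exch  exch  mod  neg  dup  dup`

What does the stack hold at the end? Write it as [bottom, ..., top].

[0, 0, 0]

1    -> 1
-2   -> 1 -2
pop  -> 1
pop  -> (empty)
8    -> 8
dup  -> 8 8
sub  -> 0
2    -> 0 2
mul  -> 0
dup  -> 0 0
dup  -> 0 0 0
pop  -> 0 0
add  -> 0
-3   -> 0 -3
idiv -> 0
63   -> 0 63
exch -> 63 0
exch -> 0 63
mod  -> 0
neg  -> 0
dup  -> 0 0
dup  -> 0 0 0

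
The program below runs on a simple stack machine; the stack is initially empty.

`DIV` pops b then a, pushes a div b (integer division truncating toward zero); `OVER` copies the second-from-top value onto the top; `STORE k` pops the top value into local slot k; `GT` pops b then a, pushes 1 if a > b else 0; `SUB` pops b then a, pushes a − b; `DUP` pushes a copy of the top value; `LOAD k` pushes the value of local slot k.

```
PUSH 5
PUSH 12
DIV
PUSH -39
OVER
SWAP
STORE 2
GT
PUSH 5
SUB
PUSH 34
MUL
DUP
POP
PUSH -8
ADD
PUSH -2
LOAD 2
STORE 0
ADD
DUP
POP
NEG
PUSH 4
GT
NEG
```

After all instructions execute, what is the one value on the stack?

PUSH 5    5
PUSH 12   5 12
DIV       0
PUSH -39  0 -39
OVER      0 -39 0
SWAP      0 0 -39
STORE 2   0 0
GT        0
PUSH 5    0 5
SUB       -5
PUSH 34   -5 34
MUL       -170
DUP       -170 -170
POP       -170
PUSH -8   -170 -8
ADD       -178
PUSH -2   -178 -2
LOAD 2    -178 -2 -39
STORE 0   -178 -2
ADD       -180
DUP       -180 -180
POP       -180
NEG       180
PUSH 4    180 4
GT        1
NEG       -1

-1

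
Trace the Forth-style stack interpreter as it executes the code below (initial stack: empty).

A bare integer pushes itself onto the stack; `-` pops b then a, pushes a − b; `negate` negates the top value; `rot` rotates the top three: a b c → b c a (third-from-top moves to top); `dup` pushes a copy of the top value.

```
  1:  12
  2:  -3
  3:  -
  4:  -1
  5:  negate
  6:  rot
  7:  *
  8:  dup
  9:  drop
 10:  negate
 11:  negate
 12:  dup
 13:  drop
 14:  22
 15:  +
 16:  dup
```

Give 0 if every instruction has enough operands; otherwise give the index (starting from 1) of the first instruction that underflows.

6

12      12
-3      12 -3
-       15
-1      15 -1
negate  15 1
rot  — needs 3 operands, stack has 2 → underflow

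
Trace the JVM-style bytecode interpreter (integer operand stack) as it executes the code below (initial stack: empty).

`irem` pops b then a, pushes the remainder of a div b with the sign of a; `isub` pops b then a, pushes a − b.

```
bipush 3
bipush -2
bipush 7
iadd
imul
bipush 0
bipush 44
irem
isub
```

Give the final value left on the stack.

bipush 3   3
bipush -2  3 -2
bipush 7   3 -2 7
iadd       3 5
imul       15
bipush 0   15 0
bipush 44  15 0 44
irem       15 0
isub       15

15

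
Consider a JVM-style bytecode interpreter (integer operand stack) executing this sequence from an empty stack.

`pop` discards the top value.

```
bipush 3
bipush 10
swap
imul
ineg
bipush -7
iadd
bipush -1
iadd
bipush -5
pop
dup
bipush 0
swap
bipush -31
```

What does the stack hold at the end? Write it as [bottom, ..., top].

bipush 3   -> 3
bipush 10  -> 3 10
swap       -> 10 3
imul       -> 30
ineg       -> -30
bipush -7  -> -30 -7
iadd       -> -37
bipush -1  -> -37 -1
iadd       -> -38
bipush -5  -> -38 -5
pop        -> -38
dup        -> -38 -38
bipush 0   -> -38 -38 0
swap       -> -38 0 -38
bipush -31 -> -38 0 -38 -31

[-38, 0, -38, -31]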